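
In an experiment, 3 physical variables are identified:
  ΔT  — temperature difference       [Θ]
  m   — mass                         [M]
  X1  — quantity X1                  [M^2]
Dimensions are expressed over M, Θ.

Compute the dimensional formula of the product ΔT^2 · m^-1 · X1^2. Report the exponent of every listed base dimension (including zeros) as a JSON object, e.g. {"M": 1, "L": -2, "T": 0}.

{"M": 3, "Θ": 2}

Dimensional matrix (M×Θ by ΔT×m×X1):
  M: [ 0  1  2]
  Θ: [ 1  0  0]
  [M]: (2)·0+(-1)·1+(2)·2 = 3
  [Θ]: (2)·1+(-1)·0+(2)·0 = 2
⇒ M^3 Θ^2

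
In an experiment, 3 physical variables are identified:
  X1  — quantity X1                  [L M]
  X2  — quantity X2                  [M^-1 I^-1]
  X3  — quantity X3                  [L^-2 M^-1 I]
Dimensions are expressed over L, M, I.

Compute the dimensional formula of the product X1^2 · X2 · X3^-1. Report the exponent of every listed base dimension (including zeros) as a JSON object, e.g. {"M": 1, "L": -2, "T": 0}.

{"L": 4, "M": 2, "I": -2}

Dimensional matrix (L×M×I by X1×X2×X3):
  L: [ 1  0 -2]
  M: [ 1 -1 -1]
  I: [ 0 -1  1]
  [L]: (2)·1+(1)·0+(-1)·-2 = 4
  [M]: (2)·1+(1)·-1+(-1)·-1 = 2
  [I]: (2)·0+(1)·-1+(-1)·1 = -2
⇒ L^4 M^2 I^-2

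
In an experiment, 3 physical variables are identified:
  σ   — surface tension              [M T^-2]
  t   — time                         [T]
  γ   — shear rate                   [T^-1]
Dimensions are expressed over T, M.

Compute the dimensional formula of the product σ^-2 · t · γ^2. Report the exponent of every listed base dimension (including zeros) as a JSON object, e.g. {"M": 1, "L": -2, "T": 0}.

{"T": 3, "M": -2}

Exponent matrix [T,M] × [σ,t,γ]:
  T: [-2  1 -1]
  M: [ 1  0  0]
  [T]: (-2)·-2+(1)·1+(2)·-1 = 3
  [M]: (-2)·1+(1)·0+(2)·0 = -2
⇒ T^3 M^-2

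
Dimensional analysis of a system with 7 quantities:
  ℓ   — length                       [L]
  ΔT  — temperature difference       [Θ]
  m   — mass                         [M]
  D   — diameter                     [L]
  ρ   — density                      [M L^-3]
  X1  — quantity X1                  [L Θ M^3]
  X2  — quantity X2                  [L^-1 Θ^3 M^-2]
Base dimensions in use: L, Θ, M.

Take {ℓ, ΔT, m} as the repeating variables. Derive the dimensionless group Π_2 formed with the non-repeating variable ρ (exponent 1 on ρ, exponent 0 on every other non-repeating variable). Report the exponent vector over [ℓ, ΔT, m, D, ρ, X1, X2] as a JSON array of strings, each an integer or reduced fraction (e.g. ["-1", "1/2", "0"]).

Exponent matrix [L,Θ,M] × [ℓ,ΔT,m,D,ρ,X1,X2]:
  L: [ 1  0  0  1 -3  1 -1]
  Θ: [ 0  1  0  0  0  1  3]
  M: [ 0  0  1  0  1  3 -2]
Echelon form has 3 nonzero rows (pivots: ℓ,ΔT,m)
Pivot set = {ℓ,ΔT,m}, free = {D,ρ,X1,X2}
RREF:
  r0: [   1    0    0    1   -3    1   -1]
  r1: [   0    1    0    0    0    1    3]
  r2: [   0    0    1    0    1    3   -2]
Fix exponent of ρ at 1, D at 0, X1 at 0, X2 at 0; solve each RREF row for its pivot's exponent:
  r0: exp(ℓ) + (-3)·1 = 0 ⇒ exp(ℓ) = 3
  r1: exp(ΔT) + (0)·1 = 0 ⇒ exp(ΔT) = 0
  r2: exp(m) + (1)·1 = 0 ⇒ exp(m) = -1
Π_2 = ℓ^3 · m^-1 · ρ

["3", "0", "-1", "0", "1", "0", "0"]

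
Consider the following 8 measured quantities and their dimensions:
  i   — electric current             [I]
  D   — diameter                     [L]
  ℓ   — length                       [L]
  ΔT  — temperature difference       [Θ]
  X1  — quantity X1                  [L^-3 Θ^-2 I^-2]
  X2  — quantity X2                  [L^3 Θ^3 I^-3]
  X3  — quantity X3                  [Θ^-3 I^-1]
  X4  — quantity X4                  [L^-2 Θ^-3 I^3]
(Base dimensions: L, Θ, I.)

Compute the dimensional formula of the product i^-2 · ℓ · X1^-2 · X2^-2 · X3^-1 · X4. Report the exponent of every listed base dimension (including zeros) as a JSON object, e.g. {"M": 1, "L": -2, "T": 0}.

{"L": -1, "Θ": -2, "I": 12}

Dimensional matrix (L×Θ×I by i×D×ℓ×ΔT×X1×X2×X3×X4):
  L: [ 0  1  1  0 -3  3  0 -2]
  Θ: [ 0  0  0  1 -2  3 -3 -3]
  I: [ 1  0  0  0 -2 -3 -1  3]
  [L]: (-2)·0+(1)·1+(-2)·-3+(-2)·3+(-1)·0+(1)·-2 = -1
  [Θ]: (-2)·0+(1)·0+(-2)·-2+(-2)·3+(-1)·-3+(1)·-3 = -2
  [I]: (-2)·1+(1)·0+(-2)·-2+(-2)·-3+(-1)·-1+(1)·3 = 12
⇒ L^-1 Θ^-2 I^12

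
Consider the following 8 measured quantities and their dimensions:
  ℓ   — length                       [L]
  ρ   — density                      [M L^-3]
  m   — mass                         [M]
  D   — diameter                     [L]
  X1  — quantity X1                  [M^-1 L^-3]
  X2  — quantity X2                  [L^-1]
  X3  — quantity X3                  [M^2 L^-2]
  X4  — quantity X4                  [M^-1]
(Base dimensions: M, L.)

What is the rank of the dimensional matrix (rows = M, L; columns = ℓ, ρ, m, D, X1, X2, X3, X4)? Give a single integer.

2

Write exponents as rows M,L / cols ℓ,ρ,m,D,X1,X2,X3,X4:
  M: [ 0  1  1  0 -1  0  2 -1]
  L: [ 1 -3  0  1 -3 -1 -2  0]
Echelon form has 2 nonzero rows (pivots: ℓ,ρ)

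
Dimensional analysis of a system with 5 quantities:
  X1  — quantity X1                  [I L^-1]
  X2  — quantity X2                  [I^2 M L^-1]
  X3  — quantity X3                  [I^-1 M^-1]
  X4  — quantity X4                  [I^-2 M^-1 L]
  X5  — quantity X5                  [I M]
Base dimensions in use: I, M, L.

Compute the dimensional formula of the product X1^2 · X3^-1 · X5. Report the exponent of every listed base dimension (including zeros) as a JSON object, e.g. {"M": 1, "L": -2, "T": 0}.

{"I": 4, "M": 2, "L": -2}

Exponent matrix [I,M,L] × [X1,X2,X3,X4,X5]:
  I: [ 1  2 -1 -2  1]
  M: [ 0  1 -1 -1  1]
  L: [-1 -1  0  1  0]
  [I]: (2)·1+(-1)·-1+(1)·1 = 4
  [M]: (2)·0+(-1)·-1+(1)·1 = 2
  [L]: (2)·-1+(-1)·0+(1)·0 = -2
⇒ I^4 M^2 L^-2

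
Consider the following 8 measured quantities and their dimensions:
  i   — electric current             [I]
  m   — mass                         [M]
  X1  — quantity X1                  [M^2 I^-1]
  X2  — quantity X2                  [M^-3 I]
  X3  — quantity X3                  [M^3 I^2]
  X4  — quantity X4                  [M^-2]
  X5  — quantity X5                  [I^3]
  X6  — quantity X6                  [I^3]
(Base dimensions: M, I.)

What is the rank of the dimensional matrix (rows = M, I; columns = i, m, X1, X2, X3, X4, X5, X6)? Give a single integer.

Exponent matrix [M,I] × [i,m,X1,X2,X3,X4,X5,X6]:
  M: [ 0  1  2 -3  3 -2  0  0]
  I: [ 1  0 -1  1  2  0  3  3]
Echelon form has 2 nonzero rows (pivots: i,m)

2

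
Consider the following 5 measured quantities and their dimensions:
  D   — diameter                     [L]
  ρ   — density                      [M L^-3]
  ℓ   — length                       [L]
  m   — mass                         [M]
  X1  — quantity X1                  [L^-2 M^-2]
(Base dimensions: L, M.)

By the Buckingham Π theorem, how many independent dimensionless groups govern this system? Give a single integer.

3

Write exponents as rows L,M / cols D,ρ,ℓ,m,X1:
  L: [ 1 -3  1  0 -2]
  M: [ 0  1  0  1 -2]
RREF → pivots at {D,ρ} ⇒ r = 2
n=5, r=2 ⇒ 3 dimensionless groups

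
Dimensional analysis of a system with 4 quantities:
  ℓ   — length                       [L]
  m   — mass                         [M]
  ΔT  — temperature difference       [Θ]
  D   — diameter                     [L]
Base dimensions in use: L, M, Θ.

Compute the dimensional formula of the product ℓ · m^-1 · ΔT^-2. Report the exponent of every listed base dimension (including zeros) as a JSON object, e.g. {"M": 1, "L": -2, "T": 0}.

Write exponents as rows L,M,Θ / cols ℓ,m,ΔT,D:
  L: [ 1  0  0  1]
  M: [ 0  1  0  0]
  Θ: [ 0  0  1  0]
  [L]: (1)·1+(-1)·0+(-2)·0 = 1
  [M]: (1)·0+(-1)·1+(-2)·0 = -1
  [Θ]: (1)·0+(-1)·0+(-2)·1 = -2
⇒ L M^-1 Θ^-2

{"L": 1, "M": -1, "Θ": -2}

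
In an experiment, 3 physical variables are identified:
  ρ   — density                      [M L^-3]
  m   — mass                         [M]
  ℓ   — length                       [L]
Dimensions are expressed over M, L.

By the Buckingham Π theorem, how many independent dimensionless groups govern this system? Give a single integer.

Write exponents as rows M,L / cols ρ,m,ℓ:
  M: [ 1  1  0]
  L: [-3  0  1]
RREF → pivots at {ρ,m} ⇒ r = 2
3 vars − rank 2 = 1 Π group

1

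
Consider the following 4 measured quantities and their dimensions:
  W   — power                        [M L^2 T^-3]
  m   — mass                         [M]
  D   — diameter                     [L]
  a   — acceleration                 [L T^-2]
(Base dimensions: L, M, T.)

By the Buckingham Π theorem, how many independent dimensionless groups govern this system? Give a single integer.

1

Write exponents as rows L,M,T / cols W,m,D,a:
  L: [ 2  0  1  1]
  M: [ 1  1  0  0]
  T: [-3  0  0 -2]
Row reduction gives pivot columns W,m,D; rank = 3
Π count = n − r = 4 − 3 = 1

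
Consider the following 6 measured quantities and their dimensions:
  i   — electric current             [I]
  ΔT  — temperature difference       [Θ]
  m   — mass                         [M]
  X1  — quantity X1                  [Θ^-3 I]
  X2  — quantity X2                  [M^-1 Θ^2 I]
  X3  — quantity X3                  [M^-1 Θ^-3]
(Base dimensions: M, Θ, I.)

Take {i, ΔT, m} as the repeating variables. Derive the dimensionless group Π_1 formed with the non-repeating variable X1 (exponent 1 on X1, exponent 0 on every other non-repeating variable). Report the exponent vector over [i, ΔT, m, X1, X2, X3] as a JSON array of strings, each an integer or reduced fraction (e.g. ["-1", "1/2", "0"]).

Write exponents as rows M,Θ,I / cols i,ΔT,m,X1,X2,X3:
  M: [ 0  0  1  0 -1 -1]
  Θ: [ 0  1  0 -3  2 -3]
  I: [ 1  0  0  1  1  0]
Row reduction gives pivot columns i,ΔT,m; rank = 3
Repeat: i,ΔT,m; free: X1,X2,X3
RREF:
  r0: [   1    0    0    1    1    0]
  r1: [   0    1    0   -3    2   -3]
  r2: [   0    0    1    0   -1   -1]
Fix exponent of X1 at 1, X2 at 0, X3 at 0; solve each RREF row for its pivot's exponent:
  r0: exp(i) + (1)·1 = 0 ⇒ exp(i) = -1
  r1: exp(ΔT) + (-3)·1 = 0 ⇒ exp(ΔT) = 3
  r2: exp(m) + (0)·1 = 0 ⇒ exp(m) = 0
Π_1 = i^-1 · ΔT^3 · X1

["-1", "3", "0", "1", "0", "0"]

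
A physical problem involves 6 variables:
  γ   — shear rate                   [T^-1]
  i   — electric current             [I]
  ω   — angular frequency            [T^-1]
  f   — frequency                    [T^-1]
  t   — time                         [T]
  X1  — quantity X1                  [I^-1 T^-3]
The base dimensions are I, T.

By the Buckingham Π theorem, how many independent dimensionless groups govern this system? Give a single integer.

Write exponents as rows I,T / cols γ,i,ω,f,t,X1:
  I: [ 0  1  0  0  0 -1]
  T: [-1  0 -1 -1  1 -3]
Row reduction gives pivot columns γ,i; rank = 2
Π count = n − r = 6 − 2 = 4

4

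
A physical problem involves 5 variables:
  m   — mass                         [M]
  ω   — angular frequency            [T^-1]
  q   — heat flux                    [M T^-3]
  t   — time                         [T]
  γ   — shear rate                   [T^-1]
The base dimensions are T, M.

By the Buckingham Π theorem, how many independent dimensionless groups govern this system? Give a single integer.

Write exponents as rows T,M / cols m,ω,q,t,γ:
  T: [ 0 -1 -3  1 -1]
  M: [ 1  0  1  0  0]
RREF → pivots at {m,ω} ⇒ r = 2
Π count = n − r = 5 − 2 = 3

3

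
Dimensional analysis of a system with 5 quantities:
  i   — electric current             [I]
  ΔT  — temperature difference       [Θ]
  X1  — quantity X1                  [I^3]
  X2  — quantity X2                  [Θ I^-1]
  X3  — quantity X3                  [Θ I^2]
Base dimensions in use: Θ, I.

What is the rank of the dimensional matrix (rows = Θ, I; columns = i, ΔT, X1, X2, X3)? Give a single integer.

Dimensional matrix (Θ×I by i×ΔT×X1×X2×X3):
  Θ: [ 0  1  0  1  1]
  I: [ 1  0  3 -1  2]
RREF → pivots at {i,ΔT} ⇒ r = 2

2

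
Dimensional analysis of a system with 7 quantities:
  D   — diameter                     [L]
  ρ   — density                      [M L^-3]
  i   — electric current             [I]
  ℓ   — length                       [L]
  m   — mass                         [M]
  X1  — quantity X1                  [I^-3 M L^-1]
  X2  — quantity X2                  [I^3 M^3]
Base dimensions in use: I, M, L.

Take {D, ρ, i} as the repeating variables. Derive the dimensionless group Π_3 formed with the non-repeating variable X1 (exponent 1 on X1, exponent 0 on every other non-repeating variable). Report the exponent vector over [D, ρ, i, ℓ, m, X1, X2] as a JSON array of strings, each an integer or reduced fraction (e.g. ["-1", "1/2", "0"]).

["-2", "-1", "3", "0", "0", "1", "0"]

Dimensional matrix (I×M×L by D×ρ×i×ℓ×m×X1×X2):
  I: [ 0  0  1  0  0 -3  3]
  M: [ 0  1  0  0  1  1  3]
  L: [ 1 -3  0  1  0 -1  0]
RREF → pivots at {D,ρ,i} ⇒ r = 3
Pivot set = {D,ρ,i}, free = {ℓ,m,X1,X2}
RREF:
  r0: [   1    0    0    1    3    2    9]
  r1: [   0    1    0    0    1    1    3]
  r2: [   0    0    1    0    0   -3    3]
Fix exponent of X1 at 1, ℓ at 0, m at 0, X2 at 0; solve each RREF row for its pivot's exponent:
  r0: exp(D) + (2)·1 = 0 ⇒ exp(D) = -2
  r1: exp(ρ) + (1)·1 = 0 ⇒ exp(ρ) = -1
  r2: exp(i) + (-3)·1 = 0 ⇒ exp(i) = 3
Π_3 = D^-2 · ρ^-1 · i^3 · X1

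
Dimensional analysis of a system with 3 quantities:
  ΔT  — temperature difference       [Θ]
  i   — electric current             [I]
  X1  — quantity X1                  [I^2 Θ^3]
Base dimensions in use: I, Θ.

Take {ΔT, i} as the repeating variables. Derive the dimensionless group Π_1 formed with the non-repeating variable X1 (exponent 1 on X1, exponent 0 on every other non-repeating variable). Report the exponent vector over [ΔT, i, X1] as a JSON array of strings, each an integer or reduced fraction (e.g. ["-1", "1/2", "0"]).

["-3", "-2", "1"]

Write exponents as rows I,Θ / cols ΔT,i,X1:
  I: [ 0  1  2]
  Θ: [ 1  0  3]
RREF → pivots at {ΔT,i} ⇒ r = 2
Pivot set = {ΔT,i}, free = {X1}
RREF:
  r0: [   1    0    3]
  r1: [   0    1    2]
Fix exponent of X1 at 1; solve each RREF row for its pivot's exponent:
  r0: exp(ΔT) + (3)·1 = 0 ⇒ exp(ΔT) = -3
  r1: exp(i) + (2)·1 = 0 ⇒ exp(i) = -2
Π_1 = ΔT^-3 · i^-2 · X1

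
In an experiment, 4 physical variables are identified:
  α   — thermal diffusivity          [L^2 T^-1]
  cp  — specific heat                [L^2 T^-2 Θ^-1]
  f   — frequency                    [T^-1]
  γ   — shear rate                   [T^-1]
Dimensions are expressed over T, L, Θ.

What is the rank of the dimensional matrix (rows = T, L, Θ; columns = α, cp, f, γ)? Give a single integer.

Exponent matrix [T,L,Θ] × [α,cp,f,γ]:
  T: [-1 -2 -1 -1]
  L: [ 2  2  0  0]
  Θ: [ 0 -1  0  0]
Echelon form has 3 nonzero rows (pivots: α,cp,f)

3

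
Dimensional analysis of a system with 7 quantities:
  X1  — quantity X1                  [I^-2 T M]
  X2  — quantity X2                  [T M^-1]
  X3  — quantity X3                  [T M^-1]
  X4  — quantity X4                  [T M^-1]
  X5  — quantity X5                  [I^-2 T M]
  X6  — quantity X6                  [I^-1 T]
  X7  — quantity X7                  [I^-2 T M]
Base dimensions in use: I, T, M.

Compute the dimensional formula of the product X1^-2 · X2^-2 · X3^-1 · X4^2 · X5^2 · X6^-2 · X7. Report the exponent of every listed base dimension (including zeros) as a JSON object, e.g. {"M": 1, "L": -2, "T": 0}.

Dimensional matrix (I×T×M by X1×X2×X3×X4×X5×X6×X7):
  I: [-2  0  0  0 -2 -1 -2]
  T: [ 1  1  1  1  1  1  1]
  M: [ 1 -1 -1 -1  1  0  1]
  [I]: (-2)·-2+(-2)·0+(-1)·0+(2)·0+(2)·-2+(-2)·-1+(1)·-2 = 0
  [T]: (-2)·1+(-2)·1+(-1)·1+(2)·1+(2)·1+(-2)·1+(1)·1 = -2
  [M]: (-2)·1+(-2)·-1+(-1)·-1+(2)·-1+(2)·1+(-2)·0+(1)·1 = 2
⇒ T^-2 M^2

{"I": 0, "T": -2, "M": 2}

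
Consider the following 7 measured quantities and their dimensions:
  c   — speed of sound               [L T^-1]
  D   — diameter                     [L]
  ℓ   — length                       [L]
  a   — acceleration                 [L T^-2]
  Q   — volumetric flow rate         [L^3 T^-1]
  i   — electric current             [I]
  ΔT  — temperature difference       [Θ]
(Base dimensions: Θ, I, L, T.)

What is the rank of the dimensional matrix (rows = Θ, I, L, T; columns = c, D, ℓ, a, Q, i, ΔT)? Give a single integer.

4

Dimensional matrix (Θ×I×L×T by c×D×ℓ×a×Q×i×ΔT):
  Θ: [ 0  0  0  0  0  0  1]
  I: [ 0  0  0  0  0  1  0]
  L: [ 1  1  1  1  3  0  0]
  T: [-1  0  0 -2 -1  0  0]
Echelon form has 4 nonzero rows (pivots: c,D,i,ΔT)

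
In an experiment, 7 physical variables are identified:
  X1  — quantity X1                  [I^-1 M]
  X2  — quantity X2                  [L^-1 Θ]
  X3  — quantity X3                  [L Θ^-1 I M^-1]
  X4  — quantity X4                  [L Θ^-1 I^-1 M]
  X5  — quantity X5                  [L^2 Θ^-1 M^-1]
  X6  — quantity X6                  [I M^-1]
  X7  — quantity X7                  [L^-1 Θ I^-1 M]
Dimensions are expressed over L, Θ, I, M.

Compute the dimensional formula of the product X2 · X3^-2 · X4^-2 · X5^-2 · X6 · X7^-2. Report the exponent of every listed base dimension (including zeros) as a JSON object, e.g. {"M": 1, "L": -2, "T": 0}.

Write exponents as rows L,Θ,I,M / cols X1,X2,X3,X4,X5,X6,X7:
  L: [ 0 -1  1  1  2  0 -1]
  Θ: [ 0  1 -1 -1 -1  0  1]
  I: [-1  0  1 -1  0  1 -1]
  M: [ 1  0 -1  1 -1 -1  1]
  [L]: (1)·-1+(-2)·1+(-2)·1+(-2)·2+(1)·0+(-2)·-1 = -7
  [Θ]: (1)·1+(-2)·-1+(-2)·-1+(-2)·-1+(1)·0+(-2)·1 = 5
  [I]: (1)·0+(-2)·1+(-2)·-1+(-2)·0+(1)·1+(-2)·-1 = 3
  [M]: (1)·0+(-2)·-1+(-2)·1+(-2)·-1+(1)·-1+(-2)·1 = -1
⇒ L^-7 Θ^5 I^3 M^-1

{"L": -7, "Θ": 5, "I": 3, "M": -1}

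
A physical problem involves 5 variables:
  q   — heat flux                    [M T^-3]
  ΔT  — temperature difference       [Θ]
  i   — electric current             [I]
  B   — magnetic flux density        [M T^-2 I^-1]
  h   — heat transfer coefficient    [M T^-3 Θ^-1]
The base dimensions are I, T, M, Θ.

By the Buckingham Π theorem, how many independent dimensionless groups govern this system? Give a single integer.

1

Exponent matrix [I,T,M,Θ] × [q,ΔT,i,B,h]:
  I: [ 0  0  1 -1  0]
  T: [-3  0  0 -2 -3]
  M: [ 1  0  0  1  1]
  Θ: [ 0  1  0  0 -1]
RREF → pivots at {q,ΔT,i,B} ⇒ r = 4
5 vars − rank 4 = 1 Π group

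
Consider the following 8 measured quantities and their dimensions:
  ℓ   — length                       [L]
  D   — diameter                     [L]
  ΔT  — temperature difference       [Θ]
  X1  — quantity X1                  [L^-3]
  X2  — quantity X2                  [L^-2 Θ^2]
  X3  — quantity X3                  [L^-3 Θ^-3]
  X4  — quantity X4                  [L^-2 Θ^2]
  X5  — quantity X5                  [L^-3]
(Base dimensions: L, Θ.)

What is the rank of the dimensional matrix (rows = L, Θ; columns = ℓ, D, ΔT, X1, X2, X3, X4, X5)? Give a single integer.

Dimensional matrix (L×Θ by ℓ×D×ΔT×X1×X2×X3×X4×X5):
  L: [ 1  1  0 -3 -2 -3 -2 -3]
  Θ: [ 0  0  1  0  2 -3  2  0]
RREF → pivots at {ℓ,ΔT} ⇒ r = 2

2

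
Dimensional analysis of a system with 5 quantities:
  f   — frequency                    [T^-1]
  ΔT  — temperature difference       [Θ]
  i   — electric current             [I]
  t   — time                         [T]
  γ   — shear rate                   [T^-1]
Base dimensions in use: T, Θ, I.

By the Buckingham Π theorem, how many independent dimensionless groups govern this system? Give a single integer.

2

Exponent matrix [T,Θ,I] × [f,ΔT,i,t,γ]:
  T: [-1  0  0  1 -1]
  Θ: [ 0  1  0  0  0]
  I: [ 0  0  1  0  0]
RREF → pivots at {f,ΔT,i} ⇒ r = 3
Π count = n − r = 5 − 3 = 2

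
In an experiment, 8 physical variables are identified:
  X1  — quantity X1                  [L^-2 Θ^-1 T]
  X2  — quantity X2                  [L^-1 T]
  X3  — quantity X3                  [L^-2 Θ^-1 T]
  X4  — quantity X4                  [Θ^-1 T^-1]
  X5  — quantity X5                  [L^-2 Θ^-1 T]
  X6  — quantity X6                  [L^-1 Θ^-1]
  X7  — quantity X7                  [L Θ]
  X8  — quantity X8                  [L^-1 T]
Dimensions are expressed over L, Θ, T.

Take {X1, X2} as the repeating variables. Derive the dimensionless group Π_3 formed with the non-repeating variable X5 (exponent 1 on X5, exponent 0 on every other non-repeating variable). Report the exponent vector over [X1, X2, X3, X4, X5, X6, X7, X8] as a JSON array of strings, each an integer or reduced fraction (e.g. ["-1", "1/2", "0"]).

Write exponents as rows L,Θ,T / cols X1,X2,X3,X4,X5,X6,X7,X8:
  L: [-2 -1 -2  0 -2 -1  1 -1]
  Θ: [-1  0 -1 -1 -1 -1  1  0]
  T: [ 1  1  1 -1  1  0  0  1]
RREF → pivots at {X1,X2} ⇒ r = 2
Pivot set = {X1,X2}, free = {X3,X4,X5,X6,X7,X8}
RREF:
  r0: [   1    0    1    1    1    1   -1    0]
  r1: [   0    1    0   -2    0   -1    1    1]
  r2: [   0    0    0    0    0    0    0    0]
Fix exponent of X5 at 1, X3 at 0, X4 at 0, X6 at 0, X7 at 0, X8 at 0; solve each RREF row for its pivot's exponent:
  r0: exp(X1) + (1)·1 = 0 ⇒ exp(X1) = -1
  r1: exp(X2) + (0)·1 = 0 ⇒ exp(X2) = 0
Π_3 = X1^-1 · X5

["-1", "0", "0", "0", "1", "0", "0", "0"]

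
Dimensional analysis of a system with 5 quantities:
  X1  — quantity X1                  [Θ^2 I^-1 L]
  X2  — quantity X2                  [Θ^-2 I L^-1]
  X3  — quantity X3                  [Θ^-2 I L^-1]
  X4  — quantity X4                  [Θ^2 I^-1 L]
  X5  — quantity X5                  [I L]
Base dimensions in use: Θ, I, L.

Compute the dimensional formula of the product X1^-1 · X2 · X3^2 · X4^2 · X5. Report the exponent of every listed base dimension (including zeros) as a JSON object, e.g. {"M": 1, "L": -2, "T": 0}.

{"Θ": -4, "I": 3, "L": -1}

Dimensional matrix (Θ×I×L by X1×X2×X3×X4×X5):
  Θ: [ 2 -2 -2  2  0]
  I: [-1  1  1 -1  1]
  L: [ 1 -1 -1  1  1]
  [Θ]: (-1)·2+(1)·-2+(2)·-2+(2)·2+(1)·0 = -4
  [I]: (-1)·-1+(1)·1+(2)·1+(2)·-1+(1)·1 = 3
  [L]: (-1)·1+(1)·-1+(2)·-1+(2)·1+(1)·1 = -1
⇒ Θ^-4 I^3 L^-1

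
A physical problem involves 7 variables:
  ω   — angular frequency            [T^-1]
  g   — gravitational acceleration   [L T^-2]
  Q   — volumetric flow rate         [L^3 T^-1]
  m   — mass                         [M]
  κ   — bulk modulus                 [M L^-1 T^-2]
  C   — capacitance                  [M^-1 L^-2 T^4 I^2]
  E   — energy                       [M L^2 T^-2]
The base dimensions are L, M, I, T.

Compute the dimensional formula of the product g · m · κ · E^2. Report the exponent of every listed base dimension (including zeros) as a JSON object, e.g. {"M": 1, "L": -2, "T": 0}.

Dimensional matrix (L×M×I×T by ω×g×Q×m×κ×C×E):
  L: [ 0  1  3  0 -1 -2  2]
  M: [ 0  0  0  1  1 -1  1]
  I: [ 0  0  0  0  0  2  0]
  T: [-1 -2 -1  0 -2  4 -2]
  [L]: (1)·1+(1)·0+(1)·-1+(2)·2 = 4
  [M]: (1)·0+(1)·1+(1)·1+(2)·1 = 4
  [I]: (1)·0+(1)·0+(1)·0+(2)·0 = 0
  [T]: (1)·-2+(1)·0+(1)·-2+(2)·-2 = -8
⇒ L^4 M^4 T^-8

{"L": 4, "M": 4, "I": 0, "T": -8}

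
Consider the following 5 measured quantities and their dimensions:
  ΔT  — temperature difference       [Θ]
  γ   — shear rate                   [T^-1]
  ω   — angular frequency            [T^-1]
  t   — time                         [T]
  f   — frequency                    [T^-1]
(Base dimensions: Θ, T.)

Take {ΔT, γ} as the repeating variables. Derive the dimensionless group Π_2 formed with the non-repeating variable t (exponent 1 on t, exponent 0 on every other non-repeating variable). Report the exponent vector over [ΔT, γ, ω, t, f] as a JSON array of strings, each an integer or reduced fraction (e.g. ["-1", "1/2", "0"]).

["0", "1", "0", "1", "0"]

Exponent matrix [Θ,T] × [ΔT,γ,ω,t,f]:
  Θ: [ 1  0  0  0  0]
  T: [ 0 -1 -1  1 -1]
Row reduction gives pivot columns ΔT,γ; rank = 2
Repeat: ΔT,γ; free: ω,t,f
RREF:
  r0: [   1    0    0    0    0]
  r1: [   0    1    1   -1    1]
Fix exponent of t at 1, ω at 0, f at 0; solve each RREF row for its pivot's exponent:
  r0: exp(ΔT) + (0)·1 = 0 ⇒ exp(ΔT) = 0
  r1: exp(γ) + (-1)·1 = 0 ⇒ exp(γ) = 1
Π_2 = γ · t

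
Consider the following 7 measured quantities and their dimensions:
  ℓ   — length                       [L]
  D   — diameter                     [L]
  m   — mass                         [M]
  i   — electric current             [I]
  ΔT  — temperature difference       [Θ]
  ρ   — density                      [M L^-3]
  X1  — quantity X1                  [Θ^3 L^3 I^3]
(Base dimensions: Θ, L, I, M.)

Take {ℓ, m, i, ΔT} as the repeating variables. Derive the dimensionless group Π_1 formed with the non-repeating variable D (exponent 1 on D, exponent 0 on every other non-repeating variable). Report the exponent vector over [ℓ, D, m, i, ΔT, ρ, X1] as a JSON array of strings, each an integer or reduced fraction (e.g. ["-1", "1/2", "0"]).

Dimensional matrix (Θ×L×I×M by ℓ×D×m×i×ΔT×ρ×X1):
  Θ: [ 0  0  0  0  1  0  3]
  L: [ 1  1  0  0  0 -3  3]
  I: [ 0  0  0  1  0  0  3]
  M: [ 0  0  1  0  0  1  0]
Echelon form has 4 nonzero rows (pivots: ℓ,m,i,ΔT)
Repeat: ℓ,m,i,ΔT; free: D,ρ,X1
RREF:
  r0: [   1    1    0    0    0   -3    3]
  r1: [   0    0    1    0    0    1    0]
  r2: [   0    0    0    1    0    0    3]
  r3: [   0    0    0    0    1    0    3]
Fix exponent of D at 1, ρ at 0, X1 at 0; solve each RREF row for its pivot's exponent:
  r0: exp(ℓ) + (1)·1 = 0 ⇒ exp(ℓ) = -1
  r1: exp(m) + (0)·1 = 0 ⇒ exp(m) = 0
  r2: exp(i) + (0)·1 = 0 ⇒ exp(i) = 0
  r3: exp(ΔT) + (0)·1 = 0 ⇒ exp(ΔT) = 0
Π_1 = ℓ^-1 · D

["-1", "1", "0", "0", "0", "0", "0"]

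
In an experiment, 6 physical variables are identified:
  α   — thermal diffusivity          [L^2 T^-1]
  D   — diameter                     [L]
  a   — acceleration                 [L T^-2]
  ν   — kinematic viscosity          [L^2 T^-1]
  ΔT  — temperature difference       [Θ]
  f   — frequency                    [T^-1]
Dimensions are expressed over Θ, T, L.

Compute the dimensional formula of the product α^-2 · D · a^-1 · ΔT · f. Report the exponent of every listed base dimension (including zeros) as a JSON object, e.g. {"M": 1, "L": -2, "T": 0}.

Dimensional matrix (Θ×T×L by α×D×a×ν×ΔT×f):
  Θ: [ 0  0  0  0  1  0]
  T: [-1  0 -2 -1  0 -1]
  L: [ 2  1  1  2  0  0]
  [Θ]: (-2)·0+(1)·0+(-1)·0+(1)·1+(1)·0 = 1
  [T]: (-2)·-1+(1)·0+(-1)·-2+(1)·0+(1)·-1 = 3
  [L]: (-2)·2+(1)·1+(-1)·1+(1)·0+(1)·0 = -4
⇒ Θ T^3 L^-4

{"Θ": 1, "T": 3, "L": -4}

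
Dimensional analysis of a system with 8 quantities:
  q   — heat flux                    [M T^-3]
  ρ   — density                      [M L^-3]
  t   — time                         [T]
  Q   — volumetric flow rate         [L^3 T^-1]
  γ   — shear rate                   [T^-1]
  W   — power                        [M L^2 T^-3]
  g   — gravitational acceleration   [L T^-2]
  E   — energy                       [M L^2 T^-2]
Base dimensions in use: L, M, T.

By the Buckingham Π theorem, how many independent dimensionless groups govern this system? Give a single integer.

Exponent matrix [L,M,T] × [q,ρ,t,Q,γ,W,g,E]:
  L: [ 0 -3  0  3  0  2  1  2]
  M: [ 1  1  0  0  0  1  0  1]
  T: [-3  0  1 -1 -1 -3 -2 -2]
Echelon form has 3 nonzero rows (pivots: q,ρ,t)
8 vars − rank 3 = 5 Π groups

5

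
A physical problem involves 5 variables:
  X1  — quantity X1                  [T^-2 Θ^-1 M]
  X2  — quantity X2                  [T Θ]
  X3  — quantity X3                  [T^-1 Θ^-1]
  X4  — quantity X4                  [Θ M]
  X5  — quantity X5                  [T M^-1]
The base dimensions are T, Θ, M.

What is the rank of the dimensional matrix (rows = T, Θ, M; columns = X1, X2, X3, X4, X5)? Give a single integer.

Exponent matrix [T,Θ,M] × [X1,X2,X3,X4,X5]:
  T: [-2  1 -1  0  1]
  Θ: [-1  1 -1  1  0]
  M: [ 1  0  0  1 -1]
RREF → pivots at {X1,X2} ⇒ r = 2

2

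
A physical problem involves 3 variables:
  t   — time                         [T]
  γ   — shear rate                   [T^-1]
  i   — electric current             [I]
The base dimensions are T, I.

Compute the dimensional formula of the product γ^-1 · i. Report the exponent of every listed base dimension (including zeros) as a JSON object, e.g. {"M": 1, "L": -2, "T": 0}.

Write exponents as rows T,I / cols t,γ,i:
  T: [ 1 -1  0]
  I: [ 0  0  1]
  [T]: (-1)·-1+(1)·0 = 1
  [I]: (-1)·0+(1)·1 = 1
⇒ T I

{"T": 1, "I": 1}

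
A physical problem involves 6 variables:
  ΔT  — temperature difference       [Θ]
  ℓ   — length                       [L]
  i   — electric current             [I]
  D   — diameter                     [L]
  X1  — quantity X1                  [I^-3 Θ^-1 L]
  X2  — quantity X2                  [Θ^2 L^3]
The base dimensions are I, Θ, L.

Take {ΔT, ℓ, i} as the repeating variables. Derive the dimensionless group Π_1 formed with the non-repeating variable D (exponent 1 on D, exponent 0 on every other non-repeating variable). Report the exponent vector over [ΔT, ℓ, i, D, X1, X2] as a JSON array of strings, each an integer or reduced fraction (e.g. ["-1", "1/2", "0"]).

["0", "-1", "0", "1", "0", "0"]

Write exponents as rows I,Θ,L / cols ΔT,ℓ,i,D,X1,X2:
  I: [ 0  0  1  0 -3  0]
  Θ: [ 1  0  0  0 -1  2]
  L: [ 0  1  0  1  1  3]
Echelon form has 3 nonzero rows (pivots: ΔT,ℓ,i)
Pivot set = {ΔT,ℓ,i}, free = {D,X1,X2}
RREF:
  r0: [   1    0    0    0   -1    2]
  r1: [   0    1    0    1    1    3]
  r2: [   0    0    1    0   -3    0]
Fix exponent of D at 1, X1 at 0, X2 at 0; solve each RREF row for its pivot's exponent:
  r0: exp(ΔT) + (0)·1 = 0 ⇒ exp(ΔT) = 0
  r1: exp(ℓ) + (1)·1 = 0 ⇒ exp(ℓ) = -1
  r2: exp(i) + (0)·1 = 0 ⇒ exp(i) = 0
Π_1 = ℓ^-1 · D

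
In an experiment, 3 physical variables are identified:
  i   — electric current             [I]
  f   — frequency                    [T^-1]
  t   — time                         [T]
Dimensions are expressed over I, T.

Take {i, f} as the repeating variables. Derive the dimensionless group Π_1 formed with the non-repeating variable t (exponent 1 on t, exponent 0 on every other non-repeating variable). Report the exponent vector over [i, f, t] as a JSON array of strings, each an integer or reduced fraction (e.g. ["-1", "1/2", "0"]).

["0", "1", "1"]

Write exponents as rows I,T / cols i,f,t:
  I: [ 1  0  0]
  T: [ 0 -1  1]
RREF → pivots at {i,f} ⇒ r = 2
Repeat: i,f; free: t
RREF:
  r0: [   1    0    0]
  r1: [   0    1   -1]
Fix exponent of t at 1; solve each RREF row for its pivot's exponent:
  r0: exp(i) + (0)·1 = 0 ⇒ exp(i) = 0
  r1: exp(f) + (-1)·1 = 0 ⇒ exp(f) = 1
Π_1 = f · t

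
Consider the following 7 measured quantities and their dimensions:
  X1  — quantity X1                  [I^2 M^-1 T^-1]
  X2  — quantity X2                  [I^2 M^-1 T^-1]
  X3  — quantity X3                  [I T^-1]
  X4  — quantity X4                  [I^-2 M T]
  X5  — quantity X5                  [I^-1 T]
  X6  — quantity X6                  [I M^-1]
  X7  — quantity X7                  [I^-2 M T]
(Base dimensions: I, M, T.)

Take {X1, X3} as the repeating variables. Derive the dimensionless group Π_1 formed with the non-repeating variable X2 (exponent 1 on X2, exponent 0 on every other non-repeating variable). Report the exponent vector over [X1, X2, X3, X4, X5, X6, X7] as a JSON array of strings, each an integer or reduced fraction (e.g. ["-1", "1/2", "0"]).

Dimensional matrix (I×M×T by X1×X2×X3×X4×X5×X6×X7):
  I: [ 2  2  1 -2 -1  1 -2]
  M: [-1 -1  0  1  0 -1  1]
  T: [-1 -1 -1  1  1  0  1]
Row reduction gives pivot columns X1,X3; rank = 2
Repeat: X1,X3; free: X2,X4,X5,X6,X7
RREF:
  r0: [   1    1    0   -1    0    1   -1]
  r1: [   0    0    1    0   -1   -1    0]
  r2: [   0    0    0    0    0    0    0]
Fix exponent of X2 at 1, X4 at 0, X5 at 0, X6 at 0, X7 at 0; solve each RREF row for its pivot's exponent:
  r0: exp(X1) + (1)·1 = 0 ⇒ exp(X1) = -1
  r1: exp(X3) + (0)·1 = 0 ⇒ exp(X3) = 0
Π_1 = X1^-1 · X2

["-1", "1", "0", "0", "0", "0", "0"]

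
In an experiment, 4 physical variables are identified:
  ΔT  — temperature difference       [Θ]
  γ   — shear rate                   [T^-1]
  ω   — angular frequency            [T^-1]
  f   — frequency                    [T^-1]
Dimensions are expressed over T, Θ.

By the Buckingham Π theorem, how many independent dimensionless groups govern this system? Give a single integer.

Dimensional matrix (T×Θ by ΔT×γ×ω×f):
  T: [ 0 -1 -1 -1]
  Θ: [ 1  0  0  0]
RREF → pivots at {ΔT,γ} ⇒ r = 2
Π count = n − r = 4 − 2 = 2

2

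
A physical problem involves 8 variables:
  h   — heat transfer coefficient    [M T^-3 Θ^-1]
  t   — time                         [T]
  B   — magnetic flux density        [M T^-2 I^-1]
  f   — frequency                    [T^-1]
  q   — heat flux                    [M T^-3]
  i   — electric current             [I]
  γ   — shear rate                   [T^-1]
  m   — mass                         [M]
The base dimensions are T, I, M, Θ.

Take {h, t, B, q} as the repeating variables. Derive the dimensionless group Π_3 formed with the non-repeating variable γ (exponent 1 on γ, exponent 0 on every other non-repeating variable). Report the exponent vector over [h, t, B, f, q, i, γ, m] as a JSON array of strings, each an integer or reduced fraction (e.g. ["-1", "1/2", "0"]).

["0", "1", "0", "0", "0", "0", "1", "0"]

Write exponents as rows T,I,M,Θ / cols h,t,B,f,q,i,γ,m:
  T: [-3  1 -2 -1 -3  0 -1  0]
  I: [ 0  0 -1  0  0  1  0  0]
  M: [ 1  0  1  0  1  0  0  1]
  Θ: [-1  0  0  0  0  0  0  0]
RREF → pivots at {h,t,B,q} ⇒ r = 4
Pivot set = {h,t,B,q}, free = {f,i,γ,m}
RREF:
  r0: [   1    0    0    0    0    0    0    0]
  r1: [   0    1    0   -1    0    1   -1    3]
  r2: [   0    0    1    0    0   -1    0    0]
  r3: [   0    0    0    0    1    1    0    1]
Fix exponent of γ at 1, f at 0, i at 0, m at 0; solve each RREF row for its pivot's exponent:
  r0: exp(h) + (0)·1 = 0 ⇒ exp(h) = 0
  r1: exp(t) + (-1)·1 = 0 ⇒ exp(t) = 1
  r2: exp(B) + (0)·1 = 0 ⇒ exp(B) = 0
  r3: exp(q) + (0)·1 = 0 ⇒ exp(q) = 0
Π_3 = t · γ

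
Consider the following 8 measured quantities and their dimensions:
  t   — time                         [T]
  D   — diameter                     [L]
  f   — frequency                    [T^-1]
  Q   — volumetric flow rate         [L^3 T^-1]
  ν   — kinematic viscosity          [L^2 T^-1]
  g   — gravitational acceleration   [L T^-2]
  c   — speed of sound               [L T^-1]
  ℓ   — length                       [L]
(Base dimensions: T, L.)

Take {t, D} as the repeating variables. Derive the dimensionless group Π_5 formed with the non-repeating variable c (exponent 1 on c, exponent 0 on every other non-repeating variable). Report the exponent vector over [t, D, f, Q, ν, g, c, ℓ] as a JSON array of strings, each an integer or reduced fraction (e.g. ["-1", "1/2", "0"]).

Write exponents as rows T,L / cols t,D,f,Q,ν,g,c,ℓ:
  T: [ 1  0 -1 -1 -1 -2 -1  0]
  L: [ 0  1  0  3  2  1  1  1]
Echelon form has 2 nonzero rows (pivots: t,D)
Pivot set = {t,D}, free = {f,Q,ν,g,c,ℓ}
RREF:
  r0: [   1    0   -1   -1   -1   -2   -1    0]
  r1: [   0    1    0    3    2    1    1    1]
Fix exponent of c at 1, f at 0, Q at 0, ν at 0, g at 0, ℓ at 0; solve each RREF row for its pivot's exponent:
  r0: exp(t) + (-1)·1 = 0 ⇒ exp(t) = 1
  r1: exp(D) + (1)·1 = 0 ⇒ exp(D) = -1
Π_5 = t · D^-1 · c

["1", "-1", "0", "0", "0", "0", "1", "0"]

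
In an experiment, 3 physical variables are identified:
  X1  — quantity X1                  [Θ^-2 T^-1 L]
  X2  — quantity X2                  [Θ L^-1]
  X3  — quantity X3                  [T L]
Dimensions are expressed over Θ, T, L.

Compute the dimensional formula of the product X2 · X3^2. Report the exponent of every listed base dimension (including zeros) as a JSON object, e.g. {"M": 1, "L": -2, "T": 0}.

{"Θ": 1, "T": 2, "L": 1}

Dimensional matrix (Θ×T×L by X1×X2×X3):
  Θ: [-2  1  0]
  T: [-1  0  1]
  L: [ 1 -1  1]
  [Θ]: (1)·1+(2)·0 = 1
  [T]: (1)·0+(2)·1 = 2
  [L]: (1)·-1+(2)·1 = 1
⇒ Θ T^2 L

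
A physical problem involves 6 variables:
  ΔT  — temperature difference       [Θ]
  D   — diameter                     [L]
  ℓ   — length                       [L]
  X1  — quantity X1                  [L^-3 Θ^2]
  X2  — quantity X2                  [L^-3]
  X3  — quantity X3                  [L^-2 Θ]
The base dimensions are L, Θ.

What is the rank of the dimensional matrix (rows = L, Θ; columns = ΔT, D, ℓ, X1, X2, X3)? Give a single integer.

2

Write exponents as rows L,Θ / cols ΔT,D,ℓ,X1,X2,X3:
  L: [ 0  1  1 -3 -3 -2]
  Θ: [ 1  0  0  2  0  1]
Row reduction gives pivot columns ΔT,D; rank = 2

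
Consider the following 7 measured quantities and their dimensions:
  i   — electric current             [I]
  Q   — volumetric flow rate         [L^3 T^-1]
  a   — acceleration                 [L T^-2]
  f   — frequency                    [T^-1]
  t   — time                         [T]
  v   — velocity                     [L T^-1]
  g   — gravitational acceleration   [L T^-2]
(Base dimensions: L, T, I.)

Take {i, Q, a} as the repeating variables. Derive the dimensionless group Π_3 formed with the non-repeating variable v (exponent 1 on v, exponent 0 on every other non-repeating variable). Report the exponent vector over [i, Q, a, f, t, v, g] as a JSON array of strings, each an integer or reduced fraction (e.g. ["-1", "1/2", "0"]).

Write exponents as rows L,T,I / cols i,Q,a,f,t,v,g:
  L: [ 0  3  1  0  0  1  1]
  T: [ 0 -1 -2 -1  1 -1 -2]
  I: [ 1  0  0  0  0  0  0]
RREF → pivots at {i,Q,a} ⇒ r = 3
Repeat: i,Q,a; free: f,t,v,g
RREF:
  r0: [   1    0    0    0    0    0    0]
  r1: [   0    1    0 -1/5  1/5  1/5    0]
  r2: [   0    0    1  3/5 -3/5  2/5    1]
Fix exponent of v at 1, f at 0, t at 0, g at 0; solve each RREF row for its pivot's exponent:
  r0: exp(i) + (0)·1 = 0 ⇒ exp(i) = 0
  r1: exp(Q) + (1/5)·1 = 0 ⇒ exp(Q) = -1/5
  r2: exp(a) + (2/5)·1 = 0 ⇒ exp(a) = -2/5
Π_3 = Q^(-1/5) · a^(-2/5) · v

["0", "-1/5", "-2/5", "0", "0", "1", "0"]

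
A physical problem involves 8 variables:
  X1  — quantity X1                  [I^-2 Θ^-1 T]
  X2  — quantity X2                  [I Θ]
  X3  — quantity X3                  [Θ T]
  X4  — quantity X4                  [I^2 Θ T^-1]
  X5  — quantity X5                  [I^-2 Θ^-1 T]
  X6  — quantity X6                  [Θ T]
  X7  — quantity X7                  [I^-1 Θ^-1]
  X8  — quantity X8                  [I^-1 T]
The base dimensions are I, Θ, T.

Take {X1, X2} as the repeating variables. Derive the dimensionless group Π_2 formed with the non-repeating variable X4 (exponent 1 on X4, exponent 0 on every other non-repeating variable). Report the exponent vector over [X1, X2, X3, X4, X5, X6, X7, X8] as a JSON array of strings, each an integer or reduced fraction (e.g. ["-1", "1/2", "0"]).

["1", "0", "0", "1", "0", "0", "0", "0"]

Dimensional matrix (I×Θ×T by X1×X2×X3×X4×X5×X6×X7×X8):
  I: [-2  1  0  2 -2  0 -1 -1]
  Θ: [-1  1  1  1 -1  1 -1  0]
  T: [ 1  0  1 -1  1  1  0  1]
Echelon form has 2 nonzero rows (pivots: X1,X2)
Pivot set = {X1,X2}, free = {X3,X4,X5,X6,X7,X8}
RREF:
  r0: [   1    0    1   -1    1    1    0    1]
  r1: [   0    1    2    0    0    2   -1    1]
  r2: [   0    0    0    0    0    0    0    0]
Fix exponent of X4 at 1, X3 at 0, X5 at 0, X6 at 0, X7 at 0, X8 at 0; solve each RREF row for its pivot's exponent:
  r0: exp(X1) + (-1)·1 = 0 ⇒ exp(X1) = 1
  r1: exp(X2) + (0)·1 = 0 ⇒ exp(X2) = 0
Π_2 = X1 · X4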